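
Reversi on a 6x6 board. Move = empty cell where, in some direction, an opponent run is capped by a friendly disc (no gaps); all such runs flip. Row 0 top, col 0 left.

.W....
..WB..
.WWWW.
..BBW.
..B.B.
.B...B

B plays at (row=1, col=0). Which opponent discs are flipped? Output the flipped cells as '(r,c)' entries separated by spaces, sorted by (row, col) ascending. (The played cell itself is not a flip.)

Dir NW: edge -> no flip
Dir N: first cell '.' (not opp) -> no flip
Dir NE: opp run (0,1), next=edge -> no flip
Dir W: edge -> no flip
Dir E: first cell '.' (not opp) -> no flip
Dir SW: edge -> no flip
Dir S: first cell '.' (not opp) -> no flip
Dir SE: opp run (2,1) capped by B -> flip

Answer: (2,1)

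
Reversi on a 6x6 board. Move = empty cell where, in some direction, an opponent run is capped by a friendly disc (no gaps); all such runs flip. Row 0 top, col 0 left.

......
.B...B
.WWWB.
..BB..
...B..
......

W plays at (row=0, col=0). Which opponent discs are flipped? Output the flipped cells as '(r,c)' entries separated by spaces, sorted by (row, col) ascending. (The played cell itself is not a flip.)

Answer: (1,1)

Derivation:
Dir NW: edge -> no flip
Dir N: edge -> no flip
Dir NE: edge -> no flip
Dir W: edge -> no flip
Dir E: first cell '.' (not opp) -> no flip
Dir SW: edge -> no flip
Dir S: first cell '.' (not opp) -> no flip
Dir SE: opp run (1,1) capped by W -> flip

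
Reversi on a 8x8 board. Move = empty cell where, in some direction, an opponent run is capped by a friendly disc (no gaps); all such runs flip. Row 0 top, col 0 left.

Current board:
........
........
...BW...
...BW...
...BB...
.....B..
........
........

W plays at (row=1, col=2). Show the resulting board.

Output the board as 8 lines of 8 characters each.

Answer: ........
..W.....
...WW...
...BW...
...BB...
.....B..
........
........

Derivation:
Place W at (1,2); scan 8 dirs for brackets.
Dir NW: first cell '.' (not opp) -> no flip
Dir N: first cell '.' (not opp) -> no flip
Dir NE: first cell '.' (not opp) -> no flip
Dir W: first cell '.' (not opp) -> no flip
Dir E: first cell '.' (not opp) -> no flip
Dir SW: first cell '.' (not opp) -> no flip
Dir S: first cell '.' (not opp) -> no flip
Dir SE: opp run (2,3) capped by W -> flip
All flips: (2,3)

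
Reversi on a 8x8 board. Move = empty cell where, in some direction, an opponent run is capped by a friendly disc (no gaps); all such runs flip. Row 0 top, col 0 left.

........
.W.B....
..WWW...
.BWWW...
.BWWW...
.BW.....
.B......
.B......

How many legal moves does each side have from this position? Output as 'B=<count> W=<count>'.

-- B to move --
(0,0): no bracket -> illegal
(0,1): no bracket -> illegal
(0,2): no bracket -> illegal
(1,0): no bracket -> illegal
(1,2): no bracket -> illegal
(1,4): flips 2 -> legal
(1,5): flips 3 -> legal
(2,0): no bracket -> illegal
(2,1): no bracket -> illegal
(2,5): flips 3 -> legal
(3,5): flips 4 -> legal
(4,5): flips 3 -> legal
(5,3): flips 5 -> legal
(5,4): no bracket -> illegal
(5,5): no bracket -> illegal
(6,2): no bracket -> illegal
(6,3): flips 1 -> legal
B mobility = 7
-- W to move --
(0,2): flips 1 -> legal
(0,3): flips 1 -> legal
(0,4): flips 1 -> legal
(1,2): no bracket -> illegal
(1,4): no bracket -> illegal
(2,0): flips 1 -> legal
(2,1): no bracket -> illegal
(3,0): flips 2 -> legal
(4,0): flips 2 -> legal
(5,0): flips 2 -> legal
(6,0): flips 1 -> legal
(6,2): no bracket -> illegal
(7,0): flips 1 -> legal
(7,2): no bracket -> illegal
W mobility = 9

Answer: B=7 W=9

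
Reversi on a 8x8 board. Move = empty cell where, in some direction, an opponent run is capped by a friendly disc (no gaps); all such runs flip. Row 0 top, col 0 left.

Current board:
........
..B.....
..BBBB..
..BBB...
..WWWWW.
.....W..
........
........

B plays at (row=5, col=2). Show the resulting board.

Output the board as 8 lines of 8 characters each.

Answer: ........
..B.....
..BBBB..
..BBB...
..BBWWW.
..B..W..
........
........

Derivation:
Place B at (5,2); scan 8 dirs for brackets.
Dir NW: first cell '.' (not opp) -> no flip
Dir N: opp run (4,2) capped by B -> flip
Dir NE: opp run (4,3) capped by B -> flip
Dir W: first cell '.' (not opp) -> no flip
Dir E: first cell '.' (not opp) -> no flip
Dir SW: first cell '.' (not opp) -> no flip
Dir S: first cell '.' (not opp) -> no flip
Dir SE: first cell '.' (not opp) -> no flip
All flips: (4,2) (4,3)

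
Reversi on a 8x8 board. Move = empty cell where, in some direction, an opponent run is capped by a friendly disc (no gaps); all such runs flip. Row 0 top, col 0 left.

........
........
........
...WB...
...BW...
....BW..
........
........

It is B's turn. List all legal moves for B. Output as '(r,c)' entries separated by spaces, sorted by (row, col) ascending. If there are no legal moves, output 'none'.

(2,2): no bracket -> illegal
(2,3): flips 1 -> legal
(2,4): no bracket -> illegal
(3,2): flips 1 -> legal
(3,5): no bracket -> illegal
(4,2): no bracket -> illegal
(4,5): flips 1 -> legal
(4,6): no bracket -> illegal
(5,3): no bracket -> illegal
(5,6): flips 1 -> legal
(6,4): no bracket -> illegal
(6,5): no bracket -> illegal
(6,6): no bracket -> illegal

Answer: (2,3) (3,2) (4,5) (5,6)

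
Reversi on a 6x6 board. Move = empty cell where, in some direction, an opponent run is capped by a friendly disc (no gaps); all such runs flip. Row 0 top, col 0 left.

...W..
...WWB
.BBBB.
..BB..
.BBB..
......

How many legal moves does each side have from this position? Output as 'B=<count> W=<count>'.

Answer: B=4 W=5

Derivation:
-- B to move --
(0,2): flips 1 -> legal
(0,4): flips 2 -> legal
(0,5): flips 1 -> legal
(1,2): flips 2 -> legal
(2,5): no bracket -> illegal
B mobility = 4
-- W to move --
(0,4): no bracket -> illegal
(0,5): no bracket -> illegal
(1,0): no bracket -> illegal
(1,1): no bracket -> illegal
(1,2): no bracket -> illegal
(2,0): no bracket -> illegal
(2,5): no bracket -> illegal
(3,0): no bracket -> illegal
(3,1): flips 1 -> legal
(3,4): flips 1 -> legal
(3,5): flips 1 -> legal
(4,0): no bracket -> illegal
(4,4): no bracket -> illegal
(5,0): flips 3 -> legal
(5,1): no bracket -> illegal
(5,2): no bracket -> illegal
(5,3): flips 3 -> legal
(5,4): no bracket -> illegal
W mobility = 5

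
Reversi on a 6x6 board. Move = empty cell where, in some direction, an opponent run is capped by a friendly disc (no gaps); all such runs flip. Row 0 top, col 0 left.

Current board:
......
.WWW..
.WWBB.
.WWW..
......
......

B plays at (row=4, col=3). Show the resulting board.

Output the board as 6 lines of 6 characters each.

Answer: ......
.WWW..
.WWBB.
.WWB..
...B..
......

Derivation:
Place B at (4,3); scan 8 dirs for brackets.
Dir NW: opp run (3,2) (2,1), next='.' -> no flip
Dir N: opp run (3,3) capped by B -> flip
Dir NE: first cell '.' (not opp) -> no flip
Dir W: first cell '.' (not opp) -> no flip
Dir E: first cell '.' (not opp) -> no flip
Dir SW: first cell '.' (not opp) -> no flip
Dir S: first cell '.' (not opp) -> no flip
Dir SE: first cell '.' (not opp) -> no flip
All flips: (3,3)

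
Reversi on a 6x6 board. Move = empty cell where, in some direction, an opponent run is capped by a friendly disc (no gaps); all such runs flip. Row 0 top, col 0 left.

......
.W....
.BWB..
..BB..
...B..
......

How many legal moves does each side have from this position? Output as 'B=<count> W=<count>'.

-- B to move --
(0,0): flips 2 -> legal
(0,1): flips 1 -> legal
(0,2): no bracket -> illegal
(1,0): no bracket -> illegal
(1,2): flips 1 -> legal
(1,3): no bracket -> illegal
(2,0): no bracket -> illegal
(3,1): no bracket -> illegal
B mobility = 3
-- W to move --
(1,0): no bracket -> illegal
(1,2): no bracket -> illegal
(1,3): no bracket -> illegal
(1,4): no bracket -> illegal
(2,0): flips 1 -> legal
(2,4): flips 1 -> legal
(3,0): no bracket -> illegal
(3,1): flips 1 -> legal
(3,4): no bracket -> illegal
(4,1): no bracket -> illegal
(4,2): flips 1 -> legal
(4,4): flips 1 -> legal
(5,2): no bracket -> illegal
(5,3): no bracket -> illegal
(5,4): no bracket -> illegal
W mobility = 5

Answer: B=3 W=5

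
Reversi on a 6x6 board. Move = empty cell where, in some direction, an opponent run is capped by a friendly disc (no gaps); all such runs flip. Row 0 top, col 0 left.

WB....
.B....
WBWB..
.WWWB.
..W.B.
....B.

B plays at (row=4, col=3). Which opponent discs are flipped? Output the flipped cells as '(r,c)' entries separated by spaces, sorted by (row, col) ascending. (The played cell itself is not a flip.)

Answer: (3,2) (3,3)

Derivation:
Dir NW: opp run (3,2) capped by B -> flip
Dir N: opp run (3,3) capped by B -> flip
Dir NE: first cell 'B' (not opp) -> no flip
Dir W: opp run (4,2), next='.' -> no flip
Dir E: first cell 'B' (not opp) -> no flip
Dir SW: first cell '.' (not opp) -> no flip
Dir S: first cell '.' (not opp) -> no flip
Dir SE: first cell 'B' (not opp) -> no flip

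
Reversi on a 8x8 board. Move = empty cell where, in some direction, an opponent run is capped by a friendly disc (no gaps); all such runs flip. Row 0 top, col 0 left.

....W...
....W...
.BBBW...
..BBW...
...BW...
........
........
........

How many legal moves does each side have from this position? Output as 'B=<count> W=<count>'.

-- B to move --
(0,3): no bracket -> illegal
(0,5): flips 1 -> legal
(1,3): no bracket -> illegal
(1,5): flips 1 -> legal
(2,5): flips 2 -> legal
(3,5): flips 1 -> legal
(4,5): flips 2 -> legal
(5,3): no bracket -> illegal
(5,4): no bracket -> illegal
(5,5): flips 1 -> legal
B mobility = 6
-- W to move --
(1,0): no bracket -> illegal
(1,1): flips 2 -> legal
(1,2): flips 1 -> legal
(1,3): no bracket -> illegal
(2,0): flips 3 -> legal
(3,0): no bracket -> illegal
(3,1): flips 2 -> legal
(4,1): flips 2 -> legal
(4,2): flips 2 -> legal
(5,2): flips 1 -> legal
(5,3): no bracket -> illegal
(5,4): no bracket -> illegal
W mobility = 7

Answer: B=6 W=7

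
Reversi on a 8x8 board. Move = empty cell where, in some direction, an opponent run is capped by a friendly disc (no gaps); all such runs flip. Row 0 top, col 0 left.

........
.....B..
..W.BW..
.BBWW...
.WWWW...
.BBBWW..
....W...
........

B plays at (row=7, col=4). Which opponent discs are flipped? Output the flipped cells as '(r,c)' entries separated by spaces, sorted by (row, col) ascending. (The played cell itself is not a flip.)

Answer: (3,4) (4,4) (5,4) (6,4)

Derivation:
Dir NW: first cell '.' (not opp) -> no flip
Dir N: opp run (6,4) (5,4) (4,4) (3,4) capped by B -> flip
Dir NE: first cell '.' (not opp) -> no flip
Dir W: first cell '.' (not opp) -> no flip
Dir E: first cell '.' (not opp) -> no flip
Dir SW: edge -> no flip
Dir S: edge -> no flip
Dir SE: edge -> no flip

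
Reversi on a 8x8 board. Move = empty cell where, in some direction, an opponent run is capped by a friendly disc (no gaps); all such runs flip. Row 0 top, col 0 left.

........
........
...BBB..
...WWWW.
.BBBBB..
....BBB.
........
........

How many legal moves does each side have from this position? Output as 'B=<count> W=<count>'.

-- B to move --
(2,2): flips 1 -> legal
(2,6): flips 1 -> legal
(2,7): flips 1 -> legal
(3,2): no bracket -> illegal
(3,7): no bracket -> illegal
(4,6): flips 1 -> legal
(4,7): flips 1 -> legal
B mobility = 5
-- W to move --
(1,2): flips 1 -> legal
(1,3): flips 2 -> legal
(1,4): flips 2 -> legal
(1,5): flips 2 -> legal
(1,6): flips 1 -> legal
(2,2): no bracket -> illegal
(2,6): no bracket -> illegal
(3,0): no bracket -> illegal
(3,1): no bracket -> illegal
(3,2): no bracket -> illegal
(4,0): no bracket -> illegal
(4,6): no bracket -> illegal
(4,7): no bracket -> illegal
(5,0): no bracket -> illegal
(5,1): flips 1 -> legal
(5,2): flips 1 -> legal
(5,3): flips 2 -> legal
(5,7): no bracket -> illegal
(6,3): flips 2 -> legal
(6,4): flips 2 -> legal
(6,5): flips 2 -> legal
(6,6): flips 2 -> legal
(6,7): flips 2 -> legal
W mobility = 13

Answer: B=5 W=13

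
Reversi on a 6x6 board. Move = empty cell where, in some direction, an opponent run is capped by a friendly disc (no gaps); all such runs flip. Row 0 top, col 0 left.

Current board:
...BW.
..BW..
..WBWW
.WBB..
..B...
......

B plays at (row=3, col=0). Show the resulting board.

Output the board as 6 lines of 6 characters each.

Place B at (3,0); scan 8 dirs for brackets.
Dir NW: edge -> no flip
Dir N: first cell '.' (not opp) -> no flip
Dir NE: first cell '.' (not opp) -> no flip
Dir W: edge -> no flip
Dir E: opp run (3,1) capped by B -> flip
Dir SW: edge -> no flip
Dir S: first cell '.' (not opp) -> no flip
Dir SE: first cell '.' (not opp) -> no flip
All flips: (3,1)

Answer: ...BW.
..BW..
..WBWW
BBBB..
..B...
......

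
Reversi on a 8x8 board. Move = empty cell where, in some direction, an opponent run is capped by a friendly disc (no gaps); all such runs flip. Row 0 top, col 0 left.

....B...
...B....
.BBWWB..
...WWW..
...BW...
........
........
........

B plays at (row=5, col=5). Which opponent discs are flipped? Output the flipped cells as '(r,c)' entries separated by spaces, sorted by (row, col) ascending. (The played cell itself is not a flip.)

Answer: (3,3) (4,4)

Derivation:
Dir NW: opp run (4,4) (3,3) capped by B -> flip
Dir N: first cell '.' (not opp) -> no flip
Dir NE: first cell '.' (not opp) -> no flip
Dir W: first cell '.' (not opp) -> no flip
Dir E: first cell '.' (not opp) -> no flip
Dir SW: first cell '.' (not opp) -> no flip
Dir S: first cell '.' (not opp) -> no flip
Dir SE: first cell '.' (not opp) -> no flip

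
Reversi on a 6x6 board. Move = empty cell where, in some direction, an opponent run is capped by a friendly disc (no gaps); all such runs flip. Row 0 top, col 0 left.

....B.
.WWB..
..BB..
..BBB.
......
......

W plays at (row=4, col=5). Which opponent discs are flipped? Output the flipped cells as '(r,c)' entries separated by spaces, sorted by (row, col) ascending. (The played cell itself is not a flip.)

Dir NW: opp run (3,4) (2,3) capped by W -> flip
Dir N: first cell '.' (not opp) -> no flip
Dir NE: edge -> no flip
Dir W: first cell '.' (not opp) -> no flip
Dir E: edge -> no flip
Dir SW: first cell '.' (not opp) -> no flip
Dir S: first cell '.' (not opp) -> no flip
Dir SE: edge -> no flip

Answer: (2,3) (3,4)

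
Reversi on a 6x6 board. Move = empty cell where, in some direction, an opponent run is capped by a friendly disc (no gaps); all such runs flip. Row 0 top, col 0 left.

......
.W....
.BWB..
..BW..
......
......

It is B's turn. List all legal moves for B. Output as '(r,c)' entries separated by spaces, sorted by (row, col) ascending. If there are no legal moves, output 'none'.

(0,0): no bracket -> illegal
(0,1): flips 1 -> legal
(0,2): no bracket -> illegal
(1,0): no bracket -> illegal
(1,2): flips 1 -> legal
(1,3): no bracket -> illegal
(2,0): no bracket -> illegal
(2,4): no bracket -> illegal
(3,1): no bracket -> illegal
(3,4): flips 1 -> legal
(4,2): no bracket -> illegal
(4,3): flips 1 -> legal
(4,4): no bracket -> illegal

Answer: (0,1) (1,2) (3,4) (4,3)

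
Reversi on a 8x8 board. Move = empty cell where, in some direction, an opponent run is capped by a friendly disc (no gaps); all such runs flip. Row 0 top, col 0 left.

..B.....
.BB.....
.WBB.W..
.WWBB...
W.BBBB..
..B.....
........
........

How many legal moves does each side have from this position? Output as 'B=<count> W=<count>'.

-- B to move --
(1,0): flips 2 -> legal
(1,4): no bracket -> illegal
(1,5): no bracket -> illegal
(1,6): flips 1 -> legal
(2,0): flips 2 -> legal
(2,4): no bracket -> illegal
(2,6): no bracket -> illegal
(3,0): flips 3 -> legal
(3,5): no bracket -> illegal
(3,6): no bracket -> illegal
(4,1): flips 3 -> legal
(5,0): no bracket -> illegal
(5,1): no bracket -> illegal
B mobility = 5
-- W to move --
(0,0): no bracket -> illegal
(0,1): flips 1 -> legal
(0,3): flips 1 -> legal
(1,0): no bracket -> illegal
(1,3): flips 1 -> legal
(1,4): flips 1 -> legal
(2,0): no bracket -> illegal
(2,4): flips 2 -> legal
(3,5): flips 2 -> legal
(3,6): no bracket -> illegal
(4,1): no bracket -> illegal
(4,6): no bracket -> illegal
(5,1): no bracket -> illegal
(5,3): flips 1 -> legal
(5,4): flips 1 -> legal
(5,5): no bracket -> illegal
(5,6): no bracket -> illegal
(6,1): flips 3 -> legal
(6,2): flips 2 -> legal
(6,3): no bracket -> illegal
W mobility = 10

Answer: B=5 W=10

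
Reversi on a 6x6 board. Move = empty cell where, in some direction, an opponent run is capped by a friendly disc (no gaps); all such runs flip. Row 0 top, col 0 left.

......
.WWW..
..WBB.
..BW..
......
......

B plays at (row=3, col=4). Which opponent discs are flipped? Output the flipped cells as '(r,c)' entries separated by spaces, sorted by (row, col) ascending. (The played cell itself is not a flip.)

Answer: (3,3)

Derivation:
Dir NW: first cell 'B' (not opp) -> no flip
Dir N: first cell 'B' (not opp) -> no flip
Dir NE: first cell '.' (not opp) -> no flip
Dir W: opp run (3,3) capped by B -> flip
Dir E: first cell '.' (not opp) -> no flip
Dir SW: first cell '.' (not opp) -> no flip
Dir S: first cell '.' (not opp) -> no flip
Dir SE: first cell '.' (not opp) -> no flip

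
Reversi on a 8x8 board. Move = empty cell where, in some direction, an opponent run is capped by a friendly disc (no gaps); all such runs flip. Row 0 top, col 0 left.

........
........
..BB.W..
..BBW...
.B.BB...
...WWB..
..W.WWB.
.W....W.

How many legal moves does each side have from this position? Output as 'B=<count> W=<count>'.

-- B to move --
(1,4): no bracket -> illegal
(1,5): no bracket -> illegal
(1,6): flips 2 -> legal
(2,4): flips 1 -> legal
(2,6): no bracket -> illegal
(3,5): flips 1 -> legal
(3,6): no bracket -> illegal
(4,2): no bracket -> illegal
(4,5): flips 1 -> legal
(5,1): no bracket -> illegal
(5,2): flips 2 -> legal
(5,6): no bracket -> illegal
(6,0): no bracket -> illegal
(6,1): no bracket -> illegal
(6,3): flips 3 -> legal
(6,7): no bracket -> illegal
(7,0): no bracket -> illegal
(7,2): no bracket -> illegal
(7,3): flips 1 -> legal
(7,4): flips 2 -> legal
(7,5): flips 1 -> legal
(7,7): no bracket -> illegal
B mobility = 9
-- W to move --
(1,1): no bracket -> illegal
(1,2): flips 1 -> legal
(1,3): flips 3 -> legal
(1,4): no bracket -> illegal
(2,1): flips 2 -> legal
(2,4): no bracket -> illegal
(3,0): no bracket -> illegal
(3,1): flips 2 -> legal
(3,5): flips 1 -> legal
(4,0): no bracket -> illegal
(4,2): no bracket -> illegal
(4,5): flips 1 -> legal
(4,6): flips 1 -> legal
(5,0): no bracket -> illegal
(5,1): no bracket -> illegal
(5,2): flips 1 -> legal
(5,6): flips 2 -> legal
(5,7): no bracket -> illegal
(6,7): flips 1 -> legal
(7,5): no bracket -> illegal
(7,7): no bracket -> illegal
W mobility = 10

Answer: B=9 W=10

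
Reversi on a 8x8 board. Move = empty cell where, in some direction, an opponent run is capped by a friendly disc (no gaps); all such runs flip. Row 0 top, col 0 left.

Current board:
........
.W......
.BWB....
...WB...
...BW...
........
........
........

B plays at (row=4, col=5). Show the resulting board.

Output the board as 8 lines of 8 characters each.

Answer: ........
.W......
.BWB....
...WB...
...BBB..
........
........
........

Derivation:
Place B at (4,5); scan 8 dirs for brackets.
Dir NW: first cell 'B' (not opp) -> no flip
Dir N: first cell '.' (not opp) -> no flip
Dir NE: first cell '.' (not opp) -> no flip
Dir W: opp run (4,4) capped by B -> flip
Dir E: first cell '.' (not opp) -> no flip
Dir SW: first cell '.' (not opp) -> no flip
Dir S: first cell '.' (not opp) -> no flip
Dir SE: first cell '.' (not opp) -> no flip
All flips: (4,4)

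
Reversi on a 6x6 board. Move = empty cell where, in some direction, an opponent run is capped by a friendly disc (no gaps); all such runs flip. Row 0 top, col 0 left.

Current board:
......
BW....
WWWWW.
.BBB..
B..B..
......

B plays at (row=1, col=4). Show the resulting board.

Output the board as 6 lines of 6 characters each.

Answer: ......
BW..B.
WWWBW.
.BBB..
B..B..
......

Derivation:
Place B at (1,4); scan 8 dirs for brackets.
Dir NW: first cell '.' (not opp) -> no flip
Dir N: first cell '.' (not opp) -> no flip
Dir NE: first cell '.' (not opp) -> no flip
Dir W: first cell '.' (not opp) -> no flip
Dir E: first cell '.' (not opp) -> no flip
Dir SW: opp run (2,3) capped by B -> flip
Dir S: opp run (2,4), next='.' -> no flip
Dir SE: first cell '.' (not opp) -> no flip
All flips: (2,3)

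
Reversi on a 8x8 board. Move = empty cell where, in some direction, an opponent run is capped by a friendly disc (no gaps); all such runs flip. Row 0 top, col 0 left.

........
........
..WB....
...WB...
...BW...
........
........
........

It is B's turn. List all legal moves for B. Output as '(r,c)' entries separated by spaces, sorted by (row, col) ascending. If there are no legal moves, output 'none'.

(1,1): no bracket -> illegal
(1,2): no bracket -> illegal
(1,3): no bracket -> illegal
(2,1): flips 1 -> legal
(2,4): no bracket -> illegal
(3,1): no bracket -> illegal
(3,2): flips 1 -> legal
(3,5): no bracket -> illegal
(4,2): no bracket -> illegal
(4,5): flips 1 -> legal
(5,3): no bracket -> illegal
(5,4): flips 1 -> legal
(5,5): no bracket -> illegal

Answer: (2,1) (3,2) (4,5) (5,4)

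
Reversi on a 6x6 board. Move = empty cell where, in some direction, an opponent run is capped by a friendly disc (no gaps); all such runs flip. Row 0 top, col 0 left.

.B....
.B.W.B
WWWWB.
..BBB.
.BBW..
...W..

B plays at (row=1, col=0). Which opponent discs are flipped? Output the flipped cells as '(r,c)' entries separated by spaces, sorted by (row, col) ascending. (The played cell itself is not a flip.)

Dir NW: edge -> no flip
Dir N: first cell '.' (not opp) -> no flip
Dir NE: first cell 'B' (not opp) -> no flip
Dir W: edge -> no flip
Dir E: first cell 'B' (not opp) -> no flip
Dir SW: edge -> no flip
Dir S: opp run (2,0), next='.' -> no flip
Dir SE: opp run (2,1) capped by B -> flip

Answer: (2,1)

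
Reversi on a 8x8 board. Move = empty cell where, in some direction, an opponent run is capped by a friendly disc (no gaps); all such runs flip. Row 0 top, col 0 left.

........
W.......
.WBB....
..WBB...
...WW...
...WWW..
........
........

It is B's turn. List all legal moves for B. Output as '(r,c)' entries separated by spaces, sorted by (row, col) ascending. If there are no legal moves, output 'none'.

Answer: (2,0) (3,1) (4,1) (4,2) (5,2) (6,3) (6,4) (6,6)

Derivation:
(0,0): no bracket -> illegal
(0,1): no bracket -> illegal
(1,1): no bracket -> illegal
(1,2): no bracket -> illegal
(2,0): flips 1 -> legal
(3,0): no bracket -> illegal
(3,1): flips 1 -> legal
(3,5): no bracket -> illegal
(4,1): flips 1 -> legal
(4,2): flips 1 -> legal
(4,5): no bracket -> illegal
(4,6): no bracket -> illegal
(5,2): flips 1 -> legal
(5,6): no bracket -> illegal
(6,2): no bracket -> illegal
(6,3): flips 2 -> legal
(6,4): flips 2 -> legal
(6,5): no bracket -> illegal
(6,6): flips 2 -> legal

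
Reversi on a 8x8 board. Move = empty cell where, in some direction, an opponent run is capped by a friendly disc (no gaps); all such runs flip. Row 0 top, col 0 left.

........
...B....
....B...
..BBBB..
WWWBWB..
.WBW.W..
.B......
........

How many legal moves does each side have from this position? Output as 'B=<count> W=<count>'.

Answer: B=9 W=10

Derivation:
-- B to move --
(3,0): flips 1 -> legal
(3,1): flips 2 -> legal
(4,6): no bracket -> illegal
(5,0): flips 2 -> legal
(5,4): flips 2 -> legal
(5,6): no bracket -> illegal
(6,0): flips 2 -> legal
(6,2): flips 2 -> legal
(6,3): flips 1 -> legal
(6,4): no bracket -> illegal
(6,5): flips 1 -> legal
(6,6): flips 2 -> legal
B mobility = 9
-- W to move --
(0,2): no bracket -> illegal
(0,3): no bracket -> illegal
(0,4): no bracket -> illegal
(1,2): no bracket -> illegal
(1,4): flips 2 -> legal
(1,5): flips 2 -> legal
(2,1): no bracket -> illegal
(2,2): flips 2 -> legal
(2,3): flips 3 -> legal
(2,5): flips 2 -> legal
(2,6): flips 1 -> legal
(3,1): no bracket -> illegal
(3,6): no bracket -> illegal
(4,6): flips 1 -> legal
(5,0): no bracket -> illegal
(5,4): no bracket -> illegal
(5,6): no bracket -> illegal
(6,0): no bracket -> illegal
(6,2): flips 1 -> legal
(6,3): flips 1 -> legal
(7,0): no bracket -> illegal
(7,1): flips 1 -> legal
(7,2): no bracket -> illegal
W mobility = 10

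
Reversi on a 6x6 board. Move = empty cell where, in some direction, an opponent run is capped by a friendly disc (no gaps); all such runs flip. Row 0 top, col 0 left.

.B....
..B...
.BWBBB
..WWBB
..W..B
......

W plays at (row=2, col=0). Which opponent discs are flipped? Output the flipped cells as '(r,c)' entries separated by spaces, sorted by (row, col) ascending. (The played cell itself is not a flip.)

Answer: (2,1)

Derivation:
Dir NW: edge -> no flip
Dir N: first cell '.' (not opp) -> no flip
Dir NE: first cell '.' (not opp) -> no flip
Dir W: edge -> no flip
Dir E: opp run (2,1) capped by W -> flip
Dir SW: edge -> no flip
Dir S: first cell '.' (not opp) -> no flip
Dir SE: first cell '.' (not opp) -> no flip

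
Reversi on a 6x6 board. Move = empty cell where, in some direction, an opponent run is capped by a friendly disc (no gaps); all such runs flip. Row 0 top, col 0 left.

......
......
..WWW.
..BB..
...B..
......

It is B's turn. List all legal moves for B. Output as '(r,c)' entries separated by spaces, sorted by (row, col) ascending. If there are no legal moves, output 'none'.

(1,1): flips 1 -> legal
(1,2): flips 1 -> legal
(1,3): flips 1 -> legal
(1,4): flips 1 -> legal
(1,5): flips 1 -> legal
(2,1): no bracket -> illegal
(2,5): no bracket -> illegal
(3,1): no bracket -> illegal
(3,4): no bracket -> illegal
(3,5): no bracket -> illegal

Answer: (1,1) (1,2) (1,3) (1,4) (1,5)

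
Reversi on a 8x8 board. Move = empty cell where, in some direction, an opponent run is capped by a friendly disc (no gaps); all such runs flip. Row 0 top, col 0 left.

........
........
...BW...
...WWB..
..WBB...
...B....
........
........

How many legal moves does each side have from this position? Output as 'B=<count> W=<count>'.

Answer: B=8 W=11

Derivation:
-- B to move --
(1,3): flips 1 -> legal
(1,4): flips 2 -> legal
(1,5): no bracket -> illegal
(2,2): flips 1 -> legal
(2,5): flips 2 -> legal
(3,1): flips 1 -> legal
(3,2): flips 2 -> legal
(4,1): flips 1 -> legal
(4,5): flips 1 -> legal
(5,1): no bracket -> illegal
(5,2): no bracket -> illegal
B mobility = 8
-- W to move --
(1,2): flips 1 -> legal
(1,3): flips 1 -> legal
(1,4): no bracket -> illegal
(2,2): flips 1 -> legal
(2,5): no bracket -> illegal
(2,6): no bracket -> illegal
(3,2): no bracket -> illegal
(3,6): flips 1 -> legal
(4,5): flips 2 -> legal
(4,6): flips 1 -> legal
(5,2): flips 1 -> legal
(5,4): flips 1 -> legal
(5,5): flips 1 -> legal
(6,2): no bracket -> illegal
(6,3): flips 2 -> legal
(6,4): flips 1 -> legal
W mobility = 11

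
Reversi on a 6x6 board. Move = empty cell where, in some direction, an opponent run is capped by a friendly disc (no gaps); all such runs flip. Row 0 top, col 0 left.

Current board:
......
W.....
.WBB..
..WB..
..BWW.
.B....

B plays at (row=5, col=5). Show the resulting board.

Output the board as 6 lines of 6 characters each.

Answer: ......
W.....
.WBB..
..WB..
..BWB.
.B...B

Derivation:
Place B at (5,5); scan 8 dirs for brackets.
Dir NW: opp run (4,4) capped by B -> flip
Dir N: first cell '.' (not opp) -> no flip
Dir NE: edge -> no flip
Dir W: first cell '.' (not opp) -> no flip
Dir E: edge -> no flip
Dir SW: edge -> no flip
Dir S: edge -> no flip
Dir SE: edge -> no flip
All flips: (4,4)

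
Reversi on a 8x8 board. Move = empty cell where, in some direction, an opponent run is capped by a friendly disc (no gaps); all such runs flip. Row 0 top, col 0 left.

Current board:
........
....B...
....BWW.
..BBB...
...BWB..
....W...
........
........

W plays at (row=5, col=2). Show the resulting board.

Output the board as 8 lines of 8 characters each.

Answer: ........
....B...
....BWW.
..BBW...
...WWB..
..W.W...
........
........

Derivation:
Place W at (5,2); scan 8 dirs for brackets.
Dir NW: first cell '.' (not opp) -> no flip
Dir N: first cell '.' (not opp) -> no flip
Dir NE: opp run (4,3) (3,4) capped by W -> flip
Dir W: first cell '.' (not opp) -> no flip
Dir E: first cell '.' (not opp) -> no flip
Dir SW: first cell '.' (not opp) -> no flip
Dir S: first cell '.' (not opp) -> no flip
Dir SE: first cell '.' (not opp) -> no flip
All flips: (3,4) (4,3)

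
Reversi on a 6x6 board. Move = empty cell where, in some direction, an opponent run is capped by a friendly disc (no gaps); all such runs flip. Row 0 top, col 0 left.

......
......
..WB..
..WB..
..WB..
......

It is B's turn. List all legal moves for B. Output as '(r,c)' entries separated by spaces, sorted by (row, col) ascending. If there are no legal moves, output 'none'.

(1,1): flips 1 -> legal
(1,2): no bracket -> illegal
(1,3): no bracket -> illegal
(2,1): flips 2 -> legal
(3,1): flips 1 -> legal
(4,1): flips 2 -> legal
(5,1): flips 1 -> legal
(5,2): no bracket -> illegal
(5,3): no bracket -> illegal

Answer: (1,1) (2,1) (3,1) (4,1) (5,1)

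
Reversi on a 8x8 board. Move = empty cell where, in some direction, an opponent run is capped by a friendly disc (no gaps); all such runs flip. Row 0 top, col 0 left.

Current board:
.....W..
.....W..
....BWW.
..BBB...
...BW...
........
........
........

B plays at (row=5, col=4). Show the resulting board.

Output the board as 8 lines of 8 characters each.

Answer: .....W..
.....W..
....BWW.
..BBB...
...BB...
....B...
........
........

Derivation:
Place B at (5,4); scan 8 dirs for brackets.
Dir NW: first cell 'B' (not opp) -> no flip
Dir N: opp run (4,4) capped by B -> flip
Dir NE: first cell '.' (not opp) -> no flip
Dir W: first cell '.' (not opp) -> no flip
Dir E: first cell '.' (not opp) -> no flip
Dir SW: first cell '.' (not opp) -> no flip
Dir S: first cell '.' (not opp) -> no flip
Dir SE: first cell '.' (not opp) -> no flip
All flips: (4,4)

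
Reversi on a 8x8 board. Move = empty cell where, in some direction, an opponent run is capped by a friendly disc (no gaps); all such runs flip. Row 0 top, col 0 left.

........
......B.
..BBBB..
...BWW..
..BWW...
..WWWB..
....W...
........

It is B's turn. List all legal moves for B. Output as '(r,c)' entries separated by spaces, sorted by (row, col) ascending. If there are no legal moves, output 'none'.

(2,6): no bracket -> illegal
(3,2): no bracket -> illegal
(3,6): flips 2 -> legal
(4,1): no bracket -> illegal
(4,5): flips 4 -> legal
(4,6): flips 1 -> legal
(5,1): flips 3 -> legal
(6,1): flips 3 -> legal
(6,2): flips 1 -> legal
(6,3): flips 2 -> legal
(6,5): no bracket -> illegal
(7,3): flips 1 -> legal
(7,4): flips 4 -> legal
(7,5): flips 2 -> legal

Answer: (3,6) (4,5) (4,6) (5,1) (6,1) (6,2) (6,3) (7,3) (7,4) (7,5)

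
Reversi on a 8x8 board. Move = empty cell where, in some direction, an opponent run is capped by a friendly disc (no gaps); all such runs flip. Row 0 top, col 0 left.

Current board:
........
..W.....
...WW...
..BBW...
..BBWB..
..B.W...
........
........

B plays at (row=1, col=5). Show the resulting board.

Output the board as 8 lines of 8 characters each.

Answer: ........
..W..B..
...WB...
..BBW...
..BBWB..
..B.W...
........
........

Derivation:
Place B at (1,5); scan 8 dirs for brackets.
Dir NW: first cell '.' (not opp) -> no flip
Dir N: first cell '.' (not opp) -> no flip
Dir NE: first cell '.' (not opp) -> no flip
Dir W: first cell '.' (not opp) -> no flip
Dir E: first cell '.' (not opp) -> no flip
Dir SW: opp run (2,4) capped by B -> flip
Dir S: first cell '.' (not opp) -> no flip
Dir SE: first cell '.' (not opp) -> no flip
All flips: (2,4)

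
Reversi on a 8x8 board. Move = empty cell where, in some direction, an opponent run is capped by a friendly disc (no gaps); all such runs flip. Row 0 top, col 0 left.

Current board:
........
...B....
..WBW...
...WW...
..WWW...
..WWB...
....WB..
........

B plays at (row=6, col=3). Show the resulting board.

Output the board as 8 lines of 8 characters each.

Place B at (6,3); scan 8 dirs for brackets.
Dir NW: opp run (5,2), next='.' -> no flip
Dir N: opp run (5,3) (4,3) (3,3) capped by B -> flip
Dir NE: first cell 'B' (not opp) -> no flip
Dir W: first cell '.' (not opp) -> no flip
Dir E: opp run (6,4) capped by B -> flip
Dir SW: first cell '.' (not opp) -> no flip
Dir S: first cell '.' (not opp) -> no flip
Dir SE: first cell '.' (not opp) -> no flip
All flips: (3,3) (4,3) (5,3) (6,4)

Answer: ........
...B....
..WBW...
...BW...
..WBW...
..WBB...
...BBB..
........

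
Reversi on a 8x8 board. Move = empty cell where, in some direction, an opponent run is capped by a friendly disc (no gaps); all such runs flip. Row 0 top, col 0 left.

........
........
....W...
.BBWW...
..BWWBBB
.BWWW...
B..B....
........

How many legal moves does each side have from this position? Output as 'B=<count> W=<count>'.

Answer: B=8 W=11

Derivation:
-- B to move --
(1,3): no bracket -> illegal
(1,4): no bracket -> illegal
(1,5): flips 2 -> legal
(2,2): no bracket -> illegal
(2,3): flips 4 -> legal
(2,5): no bracket -> illegal
(3,5): flips 2 -> legal
(4,1): flips 1 -> legal
(5,5): flips 3 -> legal
(6,1): no bracket -> illegal
(6,2): flips 1 -> legal
(6,4): flips 1 -> legal
(6,5): flips 2 -> legal
B mobility = 8
-- W to move --
(2,0): flips 2 -> legal
(2,1): flips 1 -> legal
(2,2): flips 2 -> legal
(2,3): no bracket -> illegal
(3,0): flips 2 -> legal
(3,5): no bracket -> illegal
(3,6): flips 1 -> legal
(3,7): no bracket -> illegal
(4,0): no bracket -> illegal
(4,1): flips 1 -> legal
(5,0): flips 1 -> legal
(5,5): no bracket -> illegal
(5,6): flips 1 -> legal
(5,7): no bracket -> illegal
(6,1): no bracket -> illegal
(6,2): no bracket -> illegal
(6,4): no bracket -> illegal
(7,0): no bracket -> illegal
(7,1): no bracket -> illegal
(7,2): flips 1 -> legal
(7,3): flips 1 -> legal
(7,4): flips 1 -> legal
W mobility = 11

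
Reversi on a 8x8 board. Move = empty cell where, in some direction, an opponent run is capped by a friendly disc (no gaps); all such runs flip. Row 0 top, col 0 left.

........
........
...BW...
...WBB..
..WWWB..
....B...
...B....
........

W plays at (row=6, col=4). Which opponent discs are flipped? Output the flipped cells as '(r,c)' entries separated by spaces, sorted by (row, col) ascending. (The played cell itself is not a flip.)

Answer: (5,4)

Derivation:
Dir NW: first cell '.' (not opp) -> no flip
Dir N: opp run (5,4) capped by W -> flip
Dir NE: first cell '.' (not opp) -> no flip
Dir W: opp run (6,3), next='.' -> no flip
Dir E: first cell '.' (not opp) -> no flip
Dir SW: first cell '.' (not opp) -> no flip
Dir S: first cell '.' (not opp) -> no flip
Dir SE: first cell '.' (not opp) -> no flip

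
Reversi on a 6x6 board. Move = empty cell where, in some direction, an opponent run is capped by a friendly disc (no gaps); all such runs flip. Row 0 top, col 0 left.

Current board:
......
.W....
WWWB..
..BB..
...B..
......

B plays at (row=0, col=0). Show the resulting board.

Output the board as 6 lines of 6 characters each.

Answer: B.....
.B....
WWBB..
..BB..
...B..
......

Derivation:
Place B at (0,0); scan 8 dirs for brackets.
Dir NW: edge -> no flip
Dir N: edge -> no flip
Dir NE: edge -> no flip
Dir W: edge -> no flip
Dir E: first cell '.' (not opp) -> no flip
Dir SW: edge -> no flip
Dir S: first cell '.' (not opp) -> no flip
Dir SE: opp run (1,1) (2,2) capped by B -> flip
All flips: (1,1) (2,2)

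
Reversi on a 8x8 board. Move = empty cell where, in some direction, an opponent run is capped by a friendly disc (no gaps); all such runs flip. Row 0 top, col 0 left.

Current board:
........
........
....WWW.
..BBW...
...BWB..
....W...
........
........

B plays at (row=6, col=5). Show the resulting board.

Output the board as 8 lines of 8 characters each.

Answer: ........
........
....WWW.
..BBW...
...BWB..
....B...
.....B..
........

Derivation:
Place B at (6,5); scan 8 dirs for brackets.
Dir NW: opp run (5,4) capped by B -> flip
Dir N: first cell '.' (not opp) -> no flip
Dir NE: first cell '.' (not opp) -> no flip
Dir W: first cell '.' (not opp) -> no flip
Dir E: first cell '.' (not opp) -> no flip
Dir SW: first cell '.' (not opp) -> no flip
Dir S: first cell '.' (not opp) -> no flip
Dir SE: first cell '.' (not opp) -> no flip
All flips: (5,4)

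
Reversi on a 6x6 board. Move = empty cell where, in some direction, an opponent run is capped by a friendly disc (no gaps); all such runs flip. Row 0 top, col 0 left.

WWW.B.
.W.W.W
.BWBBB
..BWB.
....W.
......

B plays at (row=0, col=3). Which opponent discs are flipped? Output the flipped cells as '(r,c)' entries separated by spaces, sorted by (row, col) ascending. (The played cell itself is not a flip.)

Answer: (1,3)

Derivation:
Dir NW: edge -> no flip
Dir N: edge -> no flip
Dir NE: edge -> no flip
Dir W: opp run (0,2) (0,1) (0,0), next=edge -> no flip
Dir E: first cell 'B' (not opp) -> no flip
Dir SW: first cell '.' (not opp) -> no flip
Dir S: opp run (1,3) capped by B -> flip
Dir SE: first cell '.' (not opp) -> no flip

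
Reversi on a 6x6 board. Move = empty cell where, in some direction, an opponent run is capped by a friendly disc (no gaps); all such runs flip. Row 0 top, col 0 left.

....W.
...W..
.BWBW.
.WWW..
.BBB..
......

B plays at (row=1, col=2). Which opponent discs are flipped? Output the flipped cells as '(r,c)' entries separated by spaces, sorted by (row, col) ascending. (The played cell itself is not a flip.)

Dir NW: first cell '.' (not opp) -> no flip
Dir N: first cell '.' (not opp) -> no flip
Dir NE: first cell '.' (not opp) -> no flip
Dir W: first cell '.' (not opp) -> no flip
Dir E: opp run (1,3), next='.' -> no flip
Dir SW: first cell 'B' (not opp) -> no flip
Dir S: opp run (2,2) (3,2) capped by B -> flip
Dir SE: first cell 'B' (not opp) -> no flip

Answer: (2,2) (3,2)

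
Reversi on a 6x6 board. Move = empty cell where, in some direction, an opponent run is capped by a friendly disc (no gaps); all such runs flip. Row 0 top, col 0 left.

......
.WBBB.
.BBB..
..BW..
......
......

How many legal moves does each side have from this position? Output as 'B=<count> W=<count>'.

-- B to move --
(0,0): flips 1 -> legal
(0,1): flips 1 -> legal
(0,2): no bracket -> illegal
(1,0): flips 1 -> legal
(2,0): no bracket -> illegal
(2,4): no bracket -> illegal
(3,4): flips 1 -> legal
(4,2): no bracket -> illegal
(4,3): flips 1 -> legal
(4,4): flips 1 -> legal
B mobility = 6
-- W to move --
(0,1): no bracket -> illegal
(0,2): no bracket -> illegal
(0,3): flips 2 -> legal
(0,4): no bracket -> illegal
(0,5): no bracket -> illegal
(1,0): no bracket -> illegal
(1,5): flips 3 -> legal
(2,0): no bracket -> illegal
(2,4): no bracket -> illegal
(2,5): no bracket -> illegal
(3,0): no bracket -> illegal
(3,1): flips 2 -> legal
(3,4): no bracket -> illegal
(4,1): no bracket -> illegal
(4,2): no bracket -> illegal
(4,3): no bracket -> illegal
W mobility = 3

Answer: B=6 W=3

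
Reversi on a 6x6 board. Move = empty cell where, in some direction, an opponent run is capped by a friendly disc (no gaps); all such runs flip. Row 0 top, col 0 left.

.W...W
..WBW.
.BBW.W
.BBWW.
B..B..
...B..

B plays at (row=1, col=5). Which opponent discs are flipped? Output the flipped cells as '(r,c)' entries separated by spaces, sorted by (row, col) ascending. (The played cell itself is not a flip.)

Answer: (1,4)

Derivation:
Dir NW: first cell '.' (not opp) -> no flip
Dir N: opp run (0,5), next=edge -> no flip
Dir NE: edge -> no flip
Dir W: opp run (1,4) capped by B -> flip
Dir E: edge -> no flip
Dir SW: first cell '.' (not opp) -> no flip
Dir S: opp run (2,5), next='.' -> no flip
Dir SE: edge -> no flip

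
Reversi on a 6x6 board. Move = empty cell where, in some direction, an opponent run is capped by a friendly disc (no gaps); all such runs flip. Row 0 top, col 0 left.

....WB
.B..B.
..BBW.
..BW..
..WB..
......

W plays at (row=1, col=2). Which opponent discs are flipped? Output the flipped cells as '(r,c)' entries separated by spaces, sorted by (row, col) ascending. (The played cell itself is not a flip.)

Answer: (2,2) (3,2)

Derivation:
Dir NW: first cell '.' (not opp) -> no flip
Dir N: first cell '.' (not opp) -> no flip
Dir NE: first cell '.' (not opp) -> no flip
Dir W: opp run (1,1), next='.' -> no flip
Dir E: first cell '.' (not opp) -> no flip
Dir SW: first cell '.' (not opp) -> no flip
Dir S: opp run (2,2) (3,2) capped by W -> flip
Dir SE: opp run (2,3), next='.' -> no flip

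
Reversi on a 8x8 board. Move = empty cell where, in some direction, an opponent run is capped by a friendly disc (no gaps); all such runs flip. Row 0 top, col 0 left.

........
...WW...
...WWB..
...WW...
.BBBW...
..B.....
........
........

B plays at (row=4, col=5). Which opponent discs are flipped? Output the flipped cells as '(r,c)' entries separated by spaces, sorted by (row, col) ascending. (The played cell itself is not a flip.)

Answer: (4,4)

Derivation:
Dir NW: opp run (3,4) (2,3), next='.' -> no flip
Dir N: first cell '.' (not opp) -> no flip
Dir NE: first cell '.' (not opp) -> no flip
Dir W: opp run (4,4) capped by B -> flip
Dir E: first cell '.' (not opp) -> no flip
Dir SW: first cell '.' (not opp) -> no flip
Dir S: first cell '.' (not opp) -> no flip
Dir SE: first cell '.' (not opp) -> no flip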